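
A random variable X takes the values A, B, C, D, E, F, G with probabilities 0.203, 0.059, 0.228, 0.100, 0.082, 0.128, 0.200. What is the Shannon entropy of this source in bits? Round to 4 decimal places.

H = −Σ pᵢ log₂ pᵢ.
−0.203·log₂(0.203) = 0.4670
−0.059·log₂(0.059) = 0.2409
−0.228·log₂(0.228) = 0.4863
−0.100·log₂(0.100) = 0.3322
−0.082·log₂(0.082) = 0.2959
−0.128·log₂(0.128) = 0.3796
−0.200·log₂(0.200) = 0.4644
Sum ≈ 2.6663 → 2.6663 bits.

2.6663 bits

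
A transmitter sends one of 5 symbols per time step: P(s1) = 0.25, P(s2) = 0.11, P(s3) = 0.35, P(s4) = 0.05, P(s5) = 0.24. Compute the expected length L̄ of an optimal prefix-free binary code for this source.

Repeatedly combine the two least-probable nodes; the expected code length is the sum of the merged weights.
merge 1/20 + 11/100 → 4/25
merge 4/25 + 6/25 → 2/5
merge 1/4 + 7/20 → 3/5
merge 2/5 + 3/5 → 1
L = 4/25 + 2/5 + 3/5 + 1 = 54/25 = 2.16 bits/symbol.

2.16 bits/symbol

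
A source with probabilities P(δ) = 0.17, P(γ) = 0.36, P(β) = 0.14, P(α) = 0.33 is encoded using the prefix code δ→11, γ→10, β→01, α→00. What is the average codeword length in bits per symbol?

2 bits/symbol

L̄ = Σ pᵢ·ℓᵢ = 0.17·2 + 0.36·2 + 0.14·2 + 0.33·2 = 2 bits/symbol.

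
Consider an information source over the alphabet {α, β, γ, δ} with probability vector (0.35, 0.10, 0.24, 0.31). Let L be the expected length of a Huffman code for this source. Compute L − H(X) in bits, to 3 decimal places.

0.110 bits

Entropy H = −Σ p log₂ p ≈ 1.8802 bits.
Huffman merges: 1/10+6/25→17/50; 31/100+17/50→13/20; 7/20+13/20→1. L = 199/100 ≈ 1.9900.
L − H = 1.9900 − 1.8802 = 0.110 bits.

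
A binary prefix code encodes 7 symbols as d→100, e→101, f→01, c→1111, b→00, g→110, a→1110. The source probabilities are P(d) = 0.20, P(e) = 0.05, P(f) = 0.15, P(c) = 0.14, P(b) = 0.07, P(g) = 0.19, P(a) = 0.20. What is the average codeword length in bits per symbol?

L̄ = Σ pᵢ·ℓᵢ = 0.20·3 + 0.05·3 + 0.15·2 + 0.14·4 + 0.07·2 + 0.19·3 + 0.20·4 = 3.12 bits/symbol.

3.12 bits/symbol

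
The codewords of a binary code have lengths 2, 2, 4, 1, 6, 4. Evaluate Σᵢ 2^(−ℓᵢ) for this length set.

1.140625

With common denominator 2^6 = 64: Σ 2^(−ℓᵢ) = 16/64 + 16/64 + 4/64 + 32/64 + 1/64 + 4/64 = 73/64 = 1.140625.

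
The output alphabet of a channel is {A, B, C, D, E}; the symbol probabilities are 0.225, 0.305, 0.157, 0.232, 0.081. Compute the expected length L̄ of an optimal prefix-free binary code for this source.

Repeatedly combine the two least-probable nodes; the expected code length is the sum of the merged weights.
merge 81/1000 + 157/1000 → 119/500
merge 9/40 + 29/125 → 457/1000
merge 119/500 + 61/200 → 543/1000
merge 457/1000 + 543/1000 → 1
L = 119/500 + 457/1000 + 543/1000 + 1 = 1119/500 = 2.238 bits/symbol.

2.238 bits/symbol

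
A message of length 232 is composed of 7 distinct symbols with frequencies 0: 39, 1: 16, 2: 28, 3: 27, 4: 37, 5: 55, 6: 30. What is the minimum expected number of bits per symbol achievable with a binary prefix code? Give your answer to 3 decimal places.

2.763 bits/symbol

Probabilities are the counts divided by 232.
Repeatedly combine the two least-probable nodes; the expected code length is the sum of the merged weights.
merge 2/29 + 27/232 → 43/232
merge 7/58 + 15/116 → 1/4
merge 37/232 + 39/232 → 19/58
merge 43/232 + 55/232 → 49/116
merge 1/4 + 19/58 → 67/116
merge 49/116 + 67/116 → 1
L = 43/232 + 1/4 + 19/58 + 49/116 + 67/116 + 1 = 641/232 ≈ 2.763 bits/symbol.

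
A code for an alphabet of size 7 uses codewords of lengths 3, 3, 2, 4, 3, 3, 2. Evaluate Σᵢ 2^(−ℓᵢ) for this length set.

1.0625

With common denominator 2^4 = 16: Σ 2^(−ℓᵢ) = 2/16 + 2/16 + 4/16 + 1/16 + 2/16 + 2/16 + 4/16 = 17/16 = 1.0625.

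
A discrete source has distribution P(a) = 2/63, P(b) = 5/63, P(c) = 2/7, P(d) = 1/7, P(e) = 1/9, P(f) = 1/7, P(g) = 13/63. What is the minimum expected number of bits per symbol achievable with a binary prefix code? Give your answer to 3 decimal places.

2.619 bits/symbol

Repeatedly combine the two least-probable nodes; the expected code length is the sum of the merged weights.
merge 2/63 + 5/63 → 1/9
merge 1/9 + 1/9 → 2/9
merge 1/7 + 1/7 → 2/7
merge 13/63 + 2/9 → 3/7
merge 2/7 + 2/7 → 4/7
merge 3/7 + 4/7 → 1
L = 1/9 + 2/9 + 2/7 + 3/7 + 4/7 + 1 = 55/21 ≈ 2.619 bits/symbol.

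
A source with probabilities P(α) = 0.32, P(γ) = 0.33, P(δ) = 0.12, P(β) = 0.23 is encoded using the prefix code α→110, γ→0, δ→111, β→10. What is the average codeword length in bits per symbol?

2.11 bits/symbol

L̄ = Σ pᵢ·ℓᵢ = 0.32·3 + 0.33·1 + 0.12·3 + 0.23·2 = 2.11 bits/symbol.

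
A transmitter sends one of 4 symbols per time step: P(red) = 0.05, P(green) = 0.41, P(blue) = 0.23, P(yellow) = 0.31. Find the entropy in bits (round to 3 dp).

1.755 bits

H = −Σ pᵢ log₂ pᵢ.
−0.05·log₂(0.05) = 0.2161
−0.41·log₂(0.41) = 0.5274
−0.23·log₂(0.23) = 0.4877
−0.31·log₂(0.31) = 0.5238
Sum ≈ 1.7549 → 1.755 bits.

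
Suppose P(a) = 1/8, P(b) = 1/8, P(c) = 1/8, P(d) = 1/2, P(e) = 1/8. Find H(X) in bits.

2 bits

Each probability is a power of 1/2, so log₂(1/p) is an integer.
H = Σ p·log₂(1/p) = 1/8·3 + 1/8·3 + 1/8·3 + 1/2·1 + 1/8·3 = 2 bits.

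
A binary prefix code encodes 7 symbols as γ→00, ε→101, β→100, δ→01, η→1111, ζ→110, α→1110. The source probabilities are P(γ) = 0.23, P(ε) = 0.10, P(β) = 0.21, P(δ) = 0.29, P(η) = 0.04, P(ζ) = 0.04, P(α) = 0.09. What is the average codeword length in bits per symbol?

2.61 bits/symbol

L̄ = Σ pᵢ·ℓᵢ = 0.23·2 + 0.10·3 + 0.21·3 + 0.29·2 + 0.04·4 + 0.04·3 + 0.09·4 = 2.61 bits/symbol.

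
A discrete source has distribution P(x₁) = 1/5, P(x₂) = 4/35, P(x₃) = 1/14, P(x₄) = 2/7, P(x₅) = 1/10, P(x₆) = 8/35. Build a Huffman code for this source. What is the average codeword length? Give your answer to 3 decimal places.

2.457 bits/symbol

Repeatedly combine the two least-probable nodes; the expected code length is the sum of the merged weights.
merge 1/14 + 1/10 → 6/35
merge 4/35 + 6/35 → 2/7
merge 1/5 + 8/35 → 3/7
merge 2/7 + 2/7 → 4/7
merge 3/7 + 4/7 → 1
L = 6/35 + 2/7 + 3/7 + 4/7 + 1 = 86/35 ≈ 2.457 bits/symbol.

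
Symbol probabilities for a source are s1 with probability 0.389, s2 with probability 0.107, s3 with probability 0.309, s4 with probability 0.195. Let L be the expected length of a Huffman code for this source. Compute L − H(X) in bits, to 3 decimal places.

0.055 bits

Entropy H = −Σ p log₂ p ≈ 1.8583 bits.
Huffman merges: 107/1000+39/200→151/500; 151/500+309/1000→611/1000; 389/1000+611/1000→1. L = 1913/1000 ≈ 1.9130.
L − H = 1.9130 − 1.8583 = 0.055 bits.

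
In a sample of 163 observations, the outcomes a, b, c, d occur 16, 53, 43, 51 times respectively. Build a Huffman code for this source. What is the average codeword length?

2 bits/symbol

Probabilities are the counts divided by 163.
Repeatedly combine the two least-probable nodes; the expected code length is the sum of the merged weights.
merge 16/163 + 43/163 → 59/163
merge 51/163 + 53/163 → 104/163
merge 59/163 + 104/163 → 1
L = 59/163 + 104/163 + 1 = 2 bits/symbol.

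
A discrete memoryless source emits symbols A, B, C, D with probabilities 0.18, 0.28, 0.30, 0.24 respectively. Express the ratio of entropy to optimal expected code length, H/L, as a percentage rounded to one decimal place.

98.7%

Entropy H = −Σ p log₂ p ≈ 1.9748 bits.
Huffman merges: 9/50+6/25→21/50; 7/25+3/10→29/50; 21/50+29/50→1. L = 2 ≈ 2.0000.
Efficiency = H/L = 1.9748/2.0000 = 98.7%.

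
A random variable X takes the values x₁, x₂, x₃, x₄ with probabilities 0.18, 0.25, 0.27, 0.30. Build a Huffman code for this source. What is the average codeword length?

Repeatedly combine the two least-probable nodes; the expected code length is the sum of the merged weights.
merge 9/50 + 1/4 → 43/100
merge 27/100 + 3/10 → 57/100
merge 43/100 + 57/100 → 1
L = 43/100 + 57/100 + 1 = 2 bits/symbol.

2 bits/symbol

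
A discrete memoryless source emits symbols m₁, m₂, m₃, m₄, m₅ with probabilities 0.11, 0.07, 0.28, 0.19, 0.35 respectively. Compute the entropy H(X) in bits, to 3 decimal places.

2.118 bits

H = −Σ pᵢ log₂ pᵢ.
−0.11·log₂(0.11) = 0.3503
−0.07·log₂(0.07) = 0.2686
−0.28·log₂(0.28) = 0.5142
−0.19·log₂(0.19) = 0.4552
−0.35·log₂(0.35) = 0.5301
Sum ≈ 2.1184 → 2.118 bits.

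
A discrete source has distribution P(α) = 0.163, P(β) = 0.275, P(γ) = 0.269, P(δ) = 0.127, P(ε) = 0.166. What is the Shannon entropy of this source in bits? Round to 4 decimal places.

2.2565 bits

H = −Σ pᵢ log₂ pᵢ.
−0.163·log₂(0.163) = 0.4266
−0.275·log₂(0.275) = 0.5122
−0.269·log₂(0.269) = 0.5096
−0.127·log₂(0.127) = 0.3781
−0.166·log₂(0.166) = 0.4301
Sum ≈ 2.2565 → 2.2565 bits.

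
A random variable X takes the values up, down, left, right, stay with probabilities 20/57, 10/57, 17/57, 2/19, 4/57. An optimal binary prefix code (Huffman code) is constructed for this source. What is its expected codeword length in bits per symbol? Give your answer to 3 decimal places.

2.175 bits/symbol

Repeatedly combine the two least-probable nodes; the expected code length is the sum of the merged weights.
merge 4/57 + 2/19 → 10/57
merge 10/57 + 10/57 → 20/57
merge 17/57 + 20/57 → 37/57
merge 20/57 + 37/57 → 1
L = 10/57 + 20/57 + 37/57 + 1 = 124/57 ≈ 2.175 bits/symbol.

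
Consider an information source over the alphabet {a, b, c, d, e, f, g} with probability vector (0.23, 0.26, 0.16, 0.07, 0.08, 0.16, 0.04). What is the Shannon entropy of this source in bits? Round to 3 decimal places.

H = −Σ pᵢ log₂ pᵢ.
−0.23·log₂(0.23) = 0.4877
−0.26·log₂(0.26) = 0.5053
−0.16·log₂(0.16) = 0.4230
−0.07·log₂(0.07) = 0.2686
−0.08·log₂(0.08) = 0.2915
−0.16·log₂(0.16) = 0.4230
−0.04·log₂(0.04) = 0.1858
Sum ≈ 2.5848 → 2.585 bits.

2.585 bits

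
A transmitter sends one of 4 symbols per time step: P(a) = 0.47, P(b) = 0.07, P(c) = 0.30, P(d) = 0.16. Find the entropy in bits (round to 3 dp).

1.725 bits

H = −Σ pᵢ log₂ pᵢ.
−0.47·log₂(0.47) = 0.5120
−0.07·log₂(0.07) = 0.2686
−0.30·log₂(0.30) = 0.5211
−0.16·log₂(0.16) = 0.4230
Sum ≈ 1.7246 → 1.725 bits.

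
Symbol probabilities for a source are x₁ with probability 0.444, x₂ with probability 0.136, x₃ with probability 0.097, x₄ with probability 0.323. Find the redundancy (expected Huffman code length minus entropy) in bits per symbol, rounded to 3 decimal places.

0.024 bits

Entropy H = −Σ p log₂ p ≈ 1.7646 bits.
Huffman merges: 97/1000+17/125→233/1000; 233/1000+323/1000→139/250; 111/250+139/250→1. L = 1789/1000 ≈ 1.7890.
L − H = 1.7890 − 1.7646 = 0.024 bits.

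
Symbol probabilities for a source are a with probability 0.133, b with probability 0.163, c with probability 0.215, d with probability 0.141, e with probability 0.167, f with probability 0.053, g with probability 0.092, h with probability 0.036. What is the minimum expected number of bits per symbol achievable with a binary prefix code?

2.874 bits/symbol

Repeatedly combine the two least-probable nodes; the expected code length is the sum of the merged weights.
merge 9/250 + 53/1000 → 89/1000
merge 89/1000 + 23/250 → 181/1000
merge 133/1000 + 141/1000 → 137/500
merge 163/1000 + 167/1000 → 33/100
merge 181/1000 + 43/200 → 99/250
merge 137/500 + 33/100 → 151/250
merge 99/250 + 151/250 → 1
L = 89/1000 + 181/1000 + 137/500 + 33/100 + 99/250 + 151/250 + 1 = 1437/500 = 2.874 bits/symbol.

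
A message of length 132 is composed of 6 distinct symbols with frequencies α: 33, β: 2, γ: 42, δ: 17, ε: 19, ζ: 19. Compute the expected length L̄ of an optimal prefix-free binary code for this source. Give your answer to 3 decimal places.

Probabilities are the counts divided by 132.
Repeatedly combine the two least-probable nodes; the expected code length is the sum of the merged weights.
merge 1/66 + 17/132 → 19/132
merge 19/132 + 19/132 → 19/66
merge 19/132 + 1/4 → 13/33
merge 19/66 + 7/22 → 20/33
merge 13/33 + 20/33 → 1
L = 19/132 + 19/66 + 13/33 + 20/33 + 1 = 107/44 ≈ 2.432 bits/symbol.

2.432 bits/symbol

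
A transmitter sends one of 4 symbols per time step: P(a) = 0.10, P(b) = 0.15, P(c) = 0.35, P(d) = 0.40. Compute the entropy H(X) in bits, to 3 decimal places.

H = −Σ pᵢ log₂ pᵢ.
−0.10·log₂(0.10) = 0.3322
−0.15·log₂(0.15) = 0.4105
−0.35·log₂(0.35) = 0.5301
−0.40·log₂(0.40) = 0.5288
Sum ≈ 1.8016 → 1.802 bits.

1.802 bits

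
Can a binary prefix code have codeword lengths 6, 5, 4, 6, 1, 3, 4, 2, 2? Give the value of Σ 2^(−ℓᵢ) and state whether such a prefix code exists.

With common denominator 2^6 = 64: Σ 2^(−ℓᵢ) = 1/64 + 2/64 + 4/64 + 1/64 + 32/64 + 8/64 + 4/64 + 16/64 + 16/64 = 84/64 = 1.3125.
Kraft's inequality requires Σ ≤ 1; here Σ = 1.3125 > 1, so no such prefix code exists.

1.3125; no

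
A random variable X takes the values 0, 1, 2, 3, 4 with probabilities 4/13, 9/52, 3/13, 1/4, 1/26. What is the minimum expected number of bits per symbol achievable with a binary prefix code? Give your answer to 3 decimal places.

Repeatedly combine the two least-probable nodes; the expected code length is the sum of the merged weights.
merge 1/26 + 9/52 → 11/52
merge 11/52 + 3/13 → 23/52
merge 1/4 + 4/13 → 29/52
merge 23/52 + 29/52 → 1
L = 11/52 + 23/52 + 29/52 + 1 = 115/52 ≈ 2.212 bits/symbol.

2.212 bits/symbol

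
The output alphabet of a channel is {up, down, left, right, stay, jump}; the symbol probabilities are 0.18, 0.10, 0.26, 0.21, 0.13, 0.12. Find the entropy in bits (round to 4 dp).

2.5053 bits

H = −Σ pᵢ log₂ pᵢ.
−0.18·log₂(0.18) = 0.4453
−0.10·log₂(0.10) = 0.3322
−0.26·log₂(0.26) = 0.5053
−0.21·log₂(0.21) = 0.4728
−0.13·log₂(0.13) = 0.3826
−0.12·log₂(0.12) = 0.3671
Sum ≈ 2.5053 → 2.5053 bits.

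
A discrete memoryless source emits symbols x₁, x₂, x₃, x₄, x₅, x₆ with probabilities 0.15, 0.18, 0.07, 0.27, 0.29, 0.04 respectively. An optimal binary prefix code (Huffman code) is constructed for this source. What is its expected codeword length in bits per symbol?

Repeatedly combine the two least-probable nodes; the expected code length is the sum of the merged weights.
merge 1/25 + 7/100 → 11/100
merge 11/100 + 3/20 → 13/50
merge 9/50 + 13/50 → 11/25
merge 27/100 + 29/100 → 14/25
merge 11/25 + 14/25 → 1
L = 11/100 + 13/50 + 11/25 + 14/25 + 1 = 237/100 = 2.37 bits/symbol.

2.37 bits/symbol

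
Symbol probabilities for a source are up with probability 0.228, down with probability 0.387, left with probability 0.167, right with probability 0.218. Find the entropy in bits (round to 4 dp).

H = −Σ pᵢ log₂ pᵢ.
−0.228·log₂(0.228) = 0.4863
−0.387·log₂(0.387) = 0.5300
−0.167·log₂(0.167) = 0.4312
−0.218·log₂(0.218) = 0.4791
Sum ≈ 1.9266 → 1.9266 bits.

1.9266 bits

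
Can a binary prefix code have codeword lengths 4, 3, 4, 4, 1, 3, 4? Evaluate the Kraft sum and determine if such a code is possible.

With common denominator 2^4 = 16: Σ 2^(−ℓᵢ) = 1/16 + 2/16 + 1/16 + 1/16 + 8/16 + 2/16 + 1/16 = 16/16 = 1.
Kraft's inequality requires Σ ≤ 1; here Σ = 1 ≤ 1, so such a prefix code exists.

1; yes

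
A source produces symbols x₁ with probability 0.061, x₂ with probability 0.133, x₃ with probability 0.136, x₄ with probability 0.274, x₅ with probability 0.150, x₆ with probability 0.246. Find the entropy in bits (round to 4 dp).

H = −Σ pᵢ log₂ pᵢ.
−0.061·log₂(0.061) = 0.2461
−0.133·log₂(0.133) = 0.3871
−0.136·log₂(0.136) = 0.3915
−0.274·log₂(0.274) = 0.5118
−0.150·log₂(0.150) = 0.4105
−0.246·log₂(0.246) = 0.4977
Sum ≈ 2.4447 → 2.4447 bits.

2.4447 bits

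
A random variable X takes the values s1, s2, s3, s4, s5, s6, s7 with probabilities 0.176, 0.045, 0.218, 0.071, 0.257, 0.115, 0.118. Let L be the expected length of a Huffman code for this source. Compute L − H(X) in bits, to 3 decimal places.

0.022 bits

Entropy H = −Σ p log₂ p ≈ 2.6189 bits.
Huffman merges: 9/200+71/1000→29/250; 23/200+29/250→231/1000; 59/500+22/125→147/500; 109/500+231/1000→449/1000; 257/1000+147/500→551/1000; 449/1000+551/1000→1. L = 2641/1000 ≈ 2.6410.
L − H = 2.6410 − 2.6189 = 0.022 bits.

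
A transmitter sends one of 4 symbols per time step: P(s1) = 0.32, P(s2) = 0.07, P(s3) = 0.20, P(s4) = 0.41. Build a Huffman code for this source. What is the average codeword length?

1.86 bits/symbol

Repeatedly combine the two least-probable nodes; the expected code length is the sum of the merged weights.
merge 7/100 + 1/5 → 27/100
merge 27/100 + 8/25 → 59/100
merge 41/100 + 59/100 → 1
L = 27/100 + 59/100 + 1 = 93/50 = 1.86 bits/symbol.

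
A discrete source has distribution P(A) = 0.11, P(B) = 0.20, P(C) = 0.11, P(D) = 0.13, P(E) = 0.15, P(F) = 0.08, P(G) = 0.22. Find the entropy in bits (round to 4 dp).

H = −Σ pᵢ log₂ pᵢ.
−0.11·log₂(0.11) = 0.3503
−0.20·log₂(0.20) = 0.4644
−0.11·log₂(0.11) = 0.3503
−0.13·log₂(0.13) = 0.3826
−0.15·log₂(0.15) = 0.4105
−0.08·log₂(0.08) = 0.2915
−0.22·log₂(0.22) = 0.4806
Sum ≈ 2.7302 → 2.7302 bits.

2.7302 bits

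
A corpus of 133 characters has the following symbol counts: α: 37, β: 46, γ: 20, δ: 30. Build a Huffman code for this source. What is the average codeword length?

2 bits/symbol

Probabilities are the counts divided by 133.
Repeatedly combine the two least-probable nodes; the expected code length is the sum of the merged weights.
merge 20/133 + 30/133 → 50/133
merge 37/133 + 46/133 → 83/133
merge 50/133 + 83/133 → 1
L = 50/133 + 83/133 + 1 = 2 bits/symbol.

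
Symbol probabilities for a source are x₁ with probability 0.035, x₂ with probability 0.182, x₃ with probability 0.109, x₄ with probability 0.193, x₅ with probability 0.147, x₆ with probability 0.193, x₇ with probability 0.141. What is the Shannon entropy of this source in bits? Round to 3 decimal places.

H = −Σ pᵢ log₂ pᵢ.
−0.035·log₂(0.035) = 0.1693
−0.182·log₂(0.182) = 0.4474
−0.109·log₂(0.109) = 0.3485
−0.193·log₂(0.193) = 0.4581
−0.147·log₂(0.147) = 0.4066
−0.193·log₂(0.193) = 0.4581
−0.141·log₂(0.141) = 0.3985
Sum ≈ 2.6864 → 2.686 bits.

2.686 bits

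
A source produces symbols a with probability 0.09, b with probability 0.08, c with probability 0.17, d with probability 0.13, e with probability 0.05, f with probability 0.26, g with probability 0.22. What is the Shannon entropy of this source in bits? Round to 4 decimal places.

2.6234 bits

H = −Σ pᵢ log₂ pᵢ.
−0.09·log₂(0.09) = 0.3127
−0.08·log₂(0.08) = 0.2915
−0.17·log₂(0.17) = 0.4346
−0.13·log₂(0.13) = 0.3826
−0.05·log₂(0.05) = 0.2161
−0.26·log₂(0.26) = 0.5053
−0.22·log₂(0.22) = 0.4806
Sum ≈ 2.6234 → 2.6234 bits.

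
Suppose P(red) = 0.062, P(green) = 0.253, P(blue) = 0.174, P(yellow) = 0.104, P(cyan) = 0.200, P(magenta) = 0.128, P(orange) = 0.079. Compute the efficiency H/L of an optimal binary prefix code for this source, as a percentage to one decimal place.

Entropy H = −Σ p log₂ p ≈ 2.6622 bits.
Huffman merges: 31/500+79/1000→141/1000; 13/125+16/125→29/125; 141/1000+87/500→63/200; 1/5+29/125→54/125; 253/1000+63/200→71/125; 54/125+71/125→1. L = 336/125 ≈ 2.6880.
Efficiency = H/L = 2.6622/2.6880 = 99.0%.

99.0%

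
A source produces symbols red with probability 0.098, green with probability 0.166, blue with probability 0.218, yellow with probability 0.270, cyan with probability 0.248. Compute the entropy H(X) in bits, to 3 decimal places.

H = −Σ pᵢ log₂ pᵢ.
−0.098·log₂(0.098) = 0.3284
−0.166·log₂(0.166) = 0.4301
−0.218·log₂(0.218) = 0.4791
−0.270·log₂(0.270) = 0.5100
−0.248·log₂(0.248) = 0.4989
Sum ≈ 2.2464 → 2.246 bits.

2.246 bits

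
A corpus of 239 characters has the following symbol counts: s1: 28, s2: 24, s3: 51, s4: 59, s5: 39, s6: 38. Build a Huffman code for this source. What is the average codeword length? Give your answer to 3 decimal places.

2.540 bits/symbol

Probabilities are the counts divided by 239.
Repeatedly combine the two least-probable nodes; the expected code length is the sum of the merged weights.
merge 24/239 + 28/239 → 52/239
merge 38/239 + 39/239 → 77/239
merge 51/239 + 52/239 → 103/239
merge 59/239 + 77/239 → 136/239
merge 103/239 + 136/239 → 1
L = 52/239 + 77/239 + 103/239 + 136/239 + 1 = 607/239 ≈ 2.540 bits/symbol.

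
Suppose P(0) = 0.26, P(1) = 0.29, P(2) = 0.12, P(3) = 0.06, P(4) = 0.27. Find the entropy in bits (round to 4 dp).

2.1438 bits

H = −Σ pᵢ log₂ pᵢ.
−0.26·log₂(0.26) = 0.5053
−0.29·log₂(0.29) = 0.5179
−0.12·log₂(0.12) = 0.3671
−0.06·log₂(0.06) = 0.2435
−0.27·log₂(0.27) = 0.5100
Sum ≈ 2.1438 → 2.1438 bits.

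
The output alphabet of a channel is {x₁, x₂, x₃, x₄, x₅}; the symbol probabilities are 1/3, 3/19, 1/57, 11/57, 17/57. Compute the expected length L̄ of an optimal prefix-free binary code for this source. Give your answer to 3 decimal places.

2.175 bits/symbol

Repeatedly combine the two least-probable nodes; the expected code length is the sum of the merged weights.
merge 1/57 + 3/19 → 10/57
merge 10/57 + 11/57 → 7/19
merge 17/57 + 1/3 → 12/19
merge 7/19 + 12/19 → 1
L = 10/57 + 7/19 + 12/19 + 1 = 124/57 ≈ 2.175 bits/symbol.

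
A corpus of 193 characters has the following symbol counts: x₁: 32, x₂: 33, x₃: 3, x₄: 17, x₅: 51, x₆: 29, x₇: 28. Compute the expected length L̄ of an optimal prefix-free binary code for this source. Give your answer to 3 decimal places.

2.668 bits/symbol

Probabilities are the counts divided by 193.
Repeatedly combine the two least-probable nodes; the expected code length is the sum of the merged weights.
merge 3/193 + 17/193 → 20/193
merge 20/193 + 28/193 → 48/193
merge 29/193 + 32/193 → 61/193
merge 33/193 + 48/193 → 81/193
merge 51/193 + 61/193 → 112/193
merge 81/193 + 112/193 → 1
L = 20/193 + 48/193 + 61/193 + 81/193 + 112/193 + 1 = 515/193 ≈ 2.668 bits/symbol.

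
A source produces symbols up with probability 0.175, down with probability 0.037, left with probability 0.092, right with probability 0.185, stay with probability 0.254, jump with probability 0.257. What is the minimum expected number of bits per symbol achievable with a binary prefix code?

Repeatedly combine the two least-probable nodes; the expected code length is the sum of the merged weights.
merge 37/1000 + 23/250 → 129/1000
merge 129/1000 + 7/40 → 38/125
merge 37/200 + 127/500 → 439/1000
merge 257/1000 + 38/125 → 561/1000
merge 439/1000 + 561/1000 → 1
L = 129/1000 + 38/125 + 439/1000 + 561/1000 + 1 = 2433/1000 = 2.433 bits/symbol.

2.433 bits/symbol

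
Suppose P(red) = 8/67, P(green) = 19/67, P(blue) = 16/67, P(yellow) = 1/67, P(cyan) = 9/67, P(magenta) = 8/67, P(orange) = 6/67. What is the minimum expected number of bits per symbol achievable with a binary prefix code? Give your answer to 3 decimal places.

Repeatedly combine the two least-probable nodes; the expected code length is the sum of the merged weights.
merge 1/67 + 6/67 → 7/67
merge 7/67 + 8/67 → 15/67
merge 8/67 + 9/67 → 17/67
merge 15/67 + 16/67 → 31/67
merge 17/67 + 19/67 → 36/67
merge 31/67 + 36/67 → 1
L = 7/67 + 15/67 + 17/67 + 31/67 + 36/67 + 1 = 173/67 ≈ 2.582 bits/symbol.

2.582 bits/symbol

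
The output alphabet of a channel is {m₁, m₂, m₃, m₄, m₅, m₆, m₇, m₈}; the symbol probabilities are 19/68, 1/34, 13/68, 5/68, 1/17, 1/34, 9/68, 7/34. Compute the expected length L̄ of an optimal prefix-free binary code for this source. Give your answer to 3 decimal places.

2.691 bits/symbol

Repeatedly combine the two least-probable nodes; the expected code length is the sum of the merged weights.
merge 1/34 + 1/34 → 1/17
merge 1/17 + 1/17 → 2/17
merge 5/68 + 2/17 → 13/68
merge 9/68 + 13/68 → 11/34
merge 13/68 + 7/34 → 27/68
merge 19/68 + 11/34 → 41/68
merge 27/68 + 41/68 → 1
L = 1/17 + 2/17 + 13/68 + 11/34 + 27/68 + 41/68 + 1 = 183/68 ≈ 2.691 bits/symbol.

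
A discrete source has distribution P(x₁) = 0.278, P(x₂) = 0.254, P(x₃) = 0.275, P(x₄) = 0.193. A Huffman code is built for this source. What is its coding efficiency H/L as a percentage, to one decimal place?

Entropy H = −Σ p log₂ p ≈ 1.9858 bits.
Huffman merges: 193/1000+127/500→447/1000; 11/40+139/500→553/1000; 447/1000+553/1000→1. L = 2 ≈ 2.0000.
Efficiency = H/L = 1.9858/2.0000 = 99.3%.

99.3%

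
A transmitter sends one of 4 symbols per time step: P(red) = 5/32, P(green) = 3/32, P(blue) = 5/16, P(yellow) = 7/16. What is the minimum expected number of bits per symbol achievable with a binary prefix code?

1.8125 bits/symbol

Repeatedly combine the two least-probable nodes; the expected code length is the sum of the merged weights.
merge 3/32 + 5/32 → 1/4
merge 1/4 + 5/16 → 9/16
merge 7/16 + 9/16 → 1
L = 1/4 + 9/16 + 1 = 29/16 = 1.8125 bits/symbol.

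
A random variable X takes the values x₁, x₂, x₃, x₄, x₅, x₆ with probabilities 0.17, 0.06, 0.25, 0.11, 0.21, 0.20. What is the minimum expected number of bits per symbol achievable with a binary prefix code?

2.51 bits/symbol

Repeatedly combine the two least-probable nodes; the expected code length is the sum of the merged weights.
merge 3/50 + 11/100 → 17/100
merge 17/100 + 17/100 → 17/50
merge 1/5 + 21/100 → 41/100
merge 1/4 + 17/50 → 59/100
merge 41/100 + 59/100 → 1
L = 17/100 + 17/50 + 41/100 + 59/100 + 1 = 251/100 = 2.51 bits/symbol.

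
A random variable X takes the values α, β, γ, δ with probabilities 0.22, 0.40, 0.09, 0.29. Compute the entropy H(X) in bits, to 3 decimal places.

H = −Σ pᵢ log₂ pᵢ.
−0.22·log₂(0.22) = 0.4806
−0.40·log₂(0.40) = 0.5288
−0.09·log₂(0.09) = 0.3127
−0.29·log₂(0.29) = 0.5179
Sum ≈ 1.8399 → 1.840 bits.

1.840 bits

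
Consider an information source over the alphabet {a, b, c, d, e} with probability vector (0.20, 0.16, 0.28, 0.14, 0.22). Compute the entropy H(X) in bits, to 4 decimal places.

H = −Σ pᵢ log₂ pᵢ.
−0.20·log₂(0.20) = 0.4644
−0.16·log₂(0.16) = 0.4230
−0.28·log₂(0.28) = 0.5142
−0.14·log₂(0.14) = 0.3971
−0.22·log₂(0.22) = 0.4806
Sum ≈ 2.2793 → 2.2793 bits.

2.2793 bits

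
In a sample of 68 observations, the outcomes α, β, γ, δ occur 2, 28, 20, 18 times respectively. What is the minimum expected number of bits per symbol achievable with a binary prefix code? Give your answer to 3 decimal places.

1.882 bits/symbol

Probabilities are the counts divided by 68.
Repeatedly combine the two least-probable nodes; the expected code length is the sum of the merged weights.
merge 1/34 + 9/34 → 5/17
merge 5/17 + 5/17 → 10/17
merge 7/17 + 10/17 → 1
L = 5/17 + 10/17 + 1 = 32/17 ≈ 1.882 bits/symbol.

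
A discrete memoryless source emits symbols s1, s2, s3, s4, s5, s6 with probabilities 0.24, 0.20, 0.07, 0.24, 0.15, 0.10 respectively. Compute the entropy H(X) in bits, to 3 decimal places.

2.464 bits

H = −Σ pᵢ log₂ pᵢ.
−0.24·log₂(0.24) = 0.4941
−0.20·log₂(0.20) = 0.4644
−0.07·log₂(0.07) = 0.2686
−0.24·log₂(0.24) = 0.4941
−0.15·log₂(0.15) = 0.4105
−0.10·log₂(0.10) = 0.3322
Sum ≈ 2.4639 → 2.464 bits.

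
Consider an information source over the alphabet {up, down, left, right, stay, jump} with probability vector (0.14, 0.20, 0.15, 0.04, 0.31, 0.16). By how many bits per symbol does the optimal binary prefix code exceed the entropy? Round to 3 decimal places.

0.085 bits

Entropy H = −Σ p log₂ p ≈ 2.4046 bits.
Huffman merges: 1/25+7/50→9/50; 3/20+4/25→31/100; 9/50+1/5→19/50; 31/100+31/100→31/50; 19/50+31/50→1. L = 249/100 ≈ 2.4900.
L − H = 2.4900 − 2.4046 = 0.085 bits.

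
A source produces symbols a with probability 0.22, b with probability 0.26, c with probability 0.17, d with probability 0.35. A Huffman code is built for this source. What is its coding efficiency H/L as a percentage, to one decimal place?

97.5%

Entropy H = −Σ p log₂ p ≈ 1.9505 bits.
Huffman merges: 17/100+11/50→39/100; 13/50+7/20→61/100; 39/100+61/100→1. L = 2 ≈ 2.0000.
Efficiency = H/L = 1.9505/2.0000 = 97.5%.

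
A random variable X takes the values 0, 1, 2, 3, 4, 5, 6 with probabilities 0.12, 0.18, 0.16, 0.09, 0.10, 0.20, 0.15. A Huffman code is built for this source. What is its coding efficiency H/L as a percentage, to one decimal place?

98.4%

Entropy H = −Σ p log₂ p ≈ 2.7552 bits.
Huffman merges: 9/100+1/10→19/100; 3/25+3/20→27/100; 4/25+9/50→17/50; 19/100+1/5→39/100; 27/100+17/50→61/100; 39/100+61/100→1. L = 14/5 ≈ 2.8000.
Efficiency = H/L = 2.7552/2.8000 = 98.4%.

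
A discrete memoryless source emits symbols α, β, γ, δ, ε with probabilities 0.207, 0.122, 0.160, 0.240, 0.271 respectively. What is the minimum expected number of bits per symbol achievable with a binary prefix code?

2.282 bits/symbol

Repeatedly combine the two least-probable nodes; the expected code length is the sum of the merged weights.
merge 61/500 + 4/25 → 141/500
merge 207/1000 + 6/25 → 447/1000
merge 271/1000 + 141/500 → 553/1000
merge 447/1000 + 553/1000 → 1
L = 141/500 + 447/1000 + 553/1000 + 1 = 1141/500 = 2.282 bits/symbol.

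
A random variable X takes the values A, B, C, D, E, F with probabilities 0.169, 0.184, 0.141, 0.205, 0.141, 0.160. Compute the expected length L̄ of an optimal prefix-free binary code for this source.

2.611 bits/symbol

Repeatedly combine the two least-probable nodes; the expected code length is the sum of the merged weights.
merge 141/1000 + 141/1000 → 141/500
merge 4/25 + 169/1000 → 329/1000
merge 23/125 + 41/200 → 389/1000
merge 141/500 + 329/1000 → 611/1000
merge 389/1000 + 611/1000 → 1
L = 141/500 + 329/1000 + 389/1000 + 611/1000 + 1 = 2611/1000 = 2.611 bits/symbol.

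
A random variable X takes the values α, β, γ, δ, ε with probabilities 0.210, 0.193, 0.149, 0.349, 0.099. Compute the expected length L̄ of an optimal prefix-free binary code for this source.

2.248 bits/symbol

Repeatedly combine the two least-probable nodes; the expected code length is the sum of the merged weights.
merge 99/1000 + 149/1000 → 31/125
merge 193/1000 + 21/100 → 403/1000
merge 31/125 + 349/1000 → 597/1000
merge 403/1000 + 597/1000 → 1
L = 31/125 + 403/1000 + 597/1000 + 1 = 281/125 = 2.248 bits/symbol.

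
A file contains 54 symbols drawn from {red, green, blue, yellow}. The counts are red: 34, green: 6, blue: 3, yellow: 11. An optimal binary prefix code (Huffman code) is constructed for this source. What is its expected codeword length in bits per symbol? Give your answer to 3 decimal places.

1.537 bits/symbol

Probabilities are the counts divided by 54.
Repeatedly combine the two least-probable nodes; the expected code length is the sum of the merged weights.
merge 1/18 + 1/9 → 1/6
merge 1/6 + 11/54 → 10/27
merge 10/27 + 17/27 → 1
L = 1/6 + 10/27 + 1 = 83/54 ≈ 1.537 bits/symbol.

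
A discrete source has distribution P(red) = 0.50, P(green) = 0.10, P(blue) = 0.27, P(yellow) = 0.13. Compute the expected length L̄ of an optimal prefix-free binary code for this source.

Repeatedly combine the two least-probable nodes; the expected code length is the sum of the merged weights.
merge 1/10 + 13/100 → 23/100
merge 23/100 + 27/100 → 1/2
merge 1/2 + 1/2 → 1
L = 23/100 + 1/2 + 1 = 173/100 = 1.73 bits/symbol.

1.73 bits/symbol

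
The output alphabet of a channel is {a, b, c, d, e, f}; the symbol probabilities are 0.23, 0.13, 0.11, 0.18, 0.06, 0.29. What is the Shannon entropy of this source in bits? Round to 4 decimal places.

H = −Σ pᵢ log₂ pᵢ.
−0.23·log₂(0.23) = 0.4877
−0.13·log₂(0.13) = 0.3826
−0.11·log₂(0.11) = 0.3503
−0.18·log₂(0.18) = 0.4453
−0.06·log₂(0.06) = 0.2435
−0.29·log₂(0.29) = 0.5179
Sum ≈ 2.4273 → 2.4273 bits.

2.4273 bits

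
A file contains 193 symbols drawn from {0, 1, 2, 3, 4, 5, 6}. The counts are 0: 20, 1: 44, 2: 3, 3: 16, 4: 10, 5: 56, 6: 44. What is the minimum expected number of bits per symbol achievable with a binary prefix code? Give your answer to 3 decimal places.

Probabilities are the counts divided by 193.
Repeatedly combine the two least-probable nodes; the expected code length is the sum of the merged weights.
merge 3/193 + 10/193 → 13/193
merge 13/193 + 16/193 → 29/193
merge 20/193 + 29/193 → 49/193
merge 44/193 + 44/193 → 88/193
merge 49/193 + 56/193 → 105/193
merge 88/193 + 105/193 → 1
L = 13/193 + 29/193 + 49/193 + 88/193 + 105/193 + 1 = 477/193 ≈ 2.472 bits/symbol.

2.472 bits/symbol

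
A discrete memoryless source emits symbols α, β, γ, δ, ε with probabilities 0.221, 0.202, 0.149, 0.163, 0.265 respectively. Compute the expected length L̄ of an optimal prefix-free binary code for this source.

Repeatedly combine the two least-probable nodes; the expected code length is the sum of the merged weights.
merge 149/1000 + 163/1000 → 39/125
merge 101/500 + 221/1000 → 423/1000
merge 53/200 + 39/125 → 577/1000
merge 423/1000 + 577/1000 → 1
L = 39/125 + 423/1000 + 577/1000 + 1 = 289/125 = 2.312 bits/symbol.

2.312 bits/symbol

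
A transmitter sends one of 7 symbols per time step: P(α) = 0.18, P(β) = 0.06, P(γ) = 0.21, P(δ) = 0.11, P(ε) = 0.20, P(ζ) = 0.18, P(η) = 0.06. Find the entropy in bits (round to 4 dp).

2.6652 bits

H = −Σ pᵢ log₂ pᵢ.
−0.18·log₂(0.18) = 0.4453
−0.06·log₂(0.06) = 0.2435
−0.21·log₂(0.21) = 0.4728
−0.11·log₂(0.11) = 0.3503
−0.20·log₂(0.20) = 0.4644
−0.18·log₂(0.18) = 0.4453
−0.06·log₂(0.06) = 0.2435
Sum ≈ 2.6652 → 2.6652 bits.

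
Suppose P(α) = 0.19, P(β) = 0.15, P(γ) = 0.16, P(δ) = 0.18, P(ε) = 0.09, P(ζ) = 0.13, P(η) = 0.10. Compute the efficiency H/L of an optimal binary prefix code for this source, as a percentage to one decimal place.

Entropy H = −Σ p log₂ p ≈ 2.7616 bits.
Huffman merges: 9/100+1/10→19/100; 13/100+3/20→7/25; 4/25+9/50→17/50; 19/100+19/100→19/50; 7/25+17/50→31/50; 19/50+31/50→1. L = 281/100 ≈ 2.8100.
Efficiency = H/L = 2.7616/2.8100 = 98.3%.

98.3%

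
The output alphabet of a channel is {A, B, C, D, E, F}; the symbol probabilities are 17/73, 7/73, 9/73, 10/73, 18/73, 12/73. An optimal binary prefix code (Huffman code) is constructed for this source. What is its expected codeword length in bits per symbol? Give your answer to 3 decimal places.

2.521 bits/symbol

Repeatedly combine the two least-probable nodes; the expected code length is the sum of the merged weights.
merge 7/73 + 9/73 → 16/73
merge 10/73 + 12/73 → 22/73
merge 16/73 + 17/73 → 33/73
merge 18/73 + 22/73 → 40/73
merge 33/73 + 40/73 → 1
L = 16/73 + 22/73 + 33/73 + 40/73 + 1 = 184/73 ≈ 2.521 bits/symbol.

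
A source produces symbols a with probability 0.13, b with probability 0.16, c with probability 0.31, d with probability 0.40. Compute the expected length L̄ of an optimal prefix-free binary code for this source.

Repeatedly combine the two least-probable nodes; the expected code length is the sum of the merged weights.
merge 13/100 + 4/25 → 29/100
merge 29/100 + 31/100 → 3/5
merge 2/5 + 3/5 → 1
L = 29/100 + 3/5 + 1 = 189/100 = 1.89 bits/symbol.

1.89 bits/symbol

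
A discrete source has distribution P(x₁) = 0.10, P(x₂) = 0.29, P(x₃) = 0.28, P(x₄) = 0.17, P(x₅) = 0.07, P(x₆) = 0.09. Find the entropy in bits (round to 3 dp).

H = −Σ pᵢ log₂ pᵢ.
−0.10·log₂(0.10) = 0.3322
−0.29·log₂(0.29) = 0.5179
−0.28·log₂(0.28) = 0.5142
−0.17·log₂(0.17) = 0.4346
−0.07·log₂(0.07) = 0.2686
−0.09·log₂(0.09) = 0.3127
Sum ≈ 2.3801 → 2.380 bits.

2.380 bits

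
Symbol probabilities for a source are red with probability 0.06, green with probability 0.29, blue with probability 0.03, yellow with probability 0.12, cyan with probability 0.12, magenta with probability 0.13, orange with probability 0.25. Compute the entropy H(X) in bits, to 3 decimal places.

2.530 bits

H = −Σ pᵢ log₂ pᵢ.
−0.06·log₂(0.06) = 0.2435
−0.29·log₂(0.29) = 0.5179
−0.03·log₂(0.03) = 0.1518
−0.12·log₂(0.12) = 0.3671
−0.12·log₂(0.12) = 0.3671
−0.13·log₂(0.13) = 0.3826
−0.25·log₂(0.25) = 0.5000
Sum ≈ 2.5300 → 2.530 bits.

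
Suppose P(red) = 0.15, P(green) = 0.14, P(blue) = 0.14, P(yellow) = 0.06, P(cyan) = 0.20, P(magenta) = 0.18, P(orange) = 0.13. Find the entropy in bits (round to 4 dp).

H = −Σ pᵢ log₂ pᵢ.
−0.15·log₂(0.15) = 0.4105
−0.14·log₂(0.14) = 0.3971
−0.14·log₂(0.14) = 0.3971
−0.06·log₂(0.06) = 0.2435
−0.20·log₂(0.20) = 0.4644
−0.18·log₂(0.18) = 0.4453
−0.13·log₂(0.13) = 0.3826
Sum ≈ 2.7406 → 2.7406 bits.

2.7406 bits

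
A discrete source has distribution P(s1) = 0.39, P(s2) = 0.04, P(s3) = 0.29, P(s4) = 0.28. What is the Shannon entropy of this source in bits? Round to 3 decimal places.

1.748 bits

H = −Σ pᵢ log₂ pᵢ.
−0.39·log₂(0.39) = 0.5298
−0.04·log₂(0.04) = 0.1858
−0.29·log₂(0.29) = 0.5179
−0.28·log₂(0.28) = 0.5142
Sum ≈ 1.7477 → 1.748 bits.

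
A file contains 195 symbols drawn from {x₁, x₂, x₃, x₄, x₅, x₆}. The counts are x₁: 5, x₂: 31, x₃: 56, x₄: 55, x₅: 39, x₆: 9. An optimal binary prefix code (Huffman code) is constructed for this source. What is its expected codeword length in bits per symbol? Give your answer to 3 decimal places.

2.303 bits/symbol

Probabilities are the counts divided by 195.
Repeatedly combine the two least-probable nodes; the expected code length is the sum of the merged weights.
merge 1/39 + 3/65 → 14/195
merge 14/195 + 31/195 → 3/13
merge 1/5 + 3/13 → 28/65
merge 11/39 + 56/195 → 37/65
merge 28/65 + 37/65 → 1
L = 14/195 + 3/13 + 28/65 + 37/65 + 1 = 449/195 ≈ 2.303 bits/symbol.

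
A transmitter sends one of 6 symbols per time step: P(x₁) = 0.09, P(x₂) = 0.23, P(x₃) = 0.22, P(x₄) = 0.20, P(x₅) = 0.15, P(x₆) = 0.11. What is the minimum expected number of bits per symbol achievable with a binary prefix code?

Repeatedly combine the two least-probable nodes; the expected code length is the sum of the merged weights.
merge 9/100 + 11/100 → 1/5
merge 3/20 + 1/5 → 7/20
merge 1/5 + 11/50 → 21/50
merge 23/100 + 7/20 → 29/50
merge 21/50 + 29/50 → 1
L = 1/5 + 7/20 + 21/50 + 29/50 + 1 = 51/20 = 2.55 bits/symbol.

2.55 bits/symbol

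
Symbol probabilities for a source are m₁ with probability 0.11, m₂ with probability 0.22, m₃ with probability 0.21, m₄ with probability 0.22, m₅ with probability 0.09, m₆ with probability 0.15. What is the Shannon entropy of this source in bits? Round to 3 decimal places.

2.507 bits

H = −Σ pᵢ log₂ pᵢ.
−0.11·log₂(0.11) = 0.3503
−0.22·log₂(0.22) = 0.4806
−0.21·log₂(0.21) = 0.4728
−0.22·log₂(0.22) = 0.4806
−0.09·log₂(0.09) = 0.3127
−0.15·log₂(0.15) = 0.4105
Sum ≈ 2.5075 → 2.507 bits.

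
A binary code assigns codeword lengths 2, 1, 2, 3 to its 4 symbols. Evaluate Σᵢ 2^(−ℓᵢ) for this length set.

With common denominator 2^3 = 8: Σ 2^(−ℓᵢ) = 2/8 + 4/8 + 2/8 + 1/8 = 9/8 = 1.125.

1.125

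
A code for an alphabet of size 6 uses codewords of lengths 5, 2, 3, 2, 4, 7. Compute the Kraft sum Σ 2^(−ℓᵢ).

With common denominator 2^7 = 128: Σ 2^(−ℓᵢ) = 4/128 + 32/128 + 16/128 + 32/128 + 8/128 + 1/128 = 93/128 = 0.7265625.

0.7265625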